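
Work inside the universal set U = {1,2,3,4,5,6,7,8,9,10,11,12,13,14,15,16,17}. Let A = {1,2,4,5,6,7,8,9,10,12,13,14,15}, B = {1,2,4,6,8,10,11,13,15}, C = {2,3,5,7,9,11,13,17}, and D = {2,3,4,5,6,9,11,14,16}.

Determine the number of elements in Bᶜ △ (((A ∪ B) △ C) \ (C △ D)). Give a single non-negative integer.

10

Bᶜ = {3,5,7,9,12,14,16,17}
A ∪ B = {1,2,4,5,6,7,8,9,10,11,12,13,14,15}
(A ∪ B) △ C = {1,3,4,6,8,10,12,14,15,17}
C △ D = {4,6,7,13,14,16,17}
((A ∪ B) △ C) \ (C △ D) = {1,3,8,10,12,15}
Bᶜ △ (((A ∪ B) △ C) \ (C △ D)) = {1,5,7,8,9,10,14,15,16,17}
|Bᶜ △ (((A ∪ B) △ C) \ (C △ D))| = 10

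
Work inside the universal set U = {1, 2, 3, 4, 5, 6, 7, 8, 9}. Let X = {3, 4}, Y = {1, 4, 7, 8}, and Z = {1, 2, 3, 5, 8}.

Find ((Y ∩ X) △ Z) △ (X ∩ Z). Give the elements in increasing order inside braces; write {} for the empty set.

{1, 2, 4, 5, 8}

Y ∩ X = {4}
(Y ∩ X) △ Z = {1, 2, 3, 4, 5, 8}
X ∩ Z = {3}
((Y ∩ X) △ Z) △ (X ∩ Z) = {1, 2, 4, 5, 8}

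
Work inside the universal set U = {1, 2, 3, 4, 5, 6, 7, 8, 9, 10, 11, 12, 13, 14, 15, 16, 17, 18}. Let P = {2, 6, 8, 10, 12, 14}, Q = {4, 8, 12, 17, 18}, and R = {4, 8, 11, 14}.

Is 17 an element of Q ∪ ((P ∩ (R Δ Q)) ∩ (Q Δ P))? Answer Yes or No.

Yes

17 ∉ R and 17 ∈ Q, so 17 ∈ R Δ Q
17 ∉ P and 17 ∈ (R Δ Q), so 17 ∉ P ∩ (R Δ Q)
17 ∈ Q and 17 ∉ P, so 17 ∈ Q Δ P
17 ∉ (P ∩ (R Δ Q)) and 17 ∈ (Q Δ P), so 17 ∉ (P ∩ (R Δ Q)) ∩ (Q Δ P)
17 ∈ Q and 17 ∉ ((P ∩ (R Δ Q)) ∩ (Q Δ P)), so 17 ∈ Q ∪ ((P ∩ (R Δ Q)) ∩ (Q Δ P))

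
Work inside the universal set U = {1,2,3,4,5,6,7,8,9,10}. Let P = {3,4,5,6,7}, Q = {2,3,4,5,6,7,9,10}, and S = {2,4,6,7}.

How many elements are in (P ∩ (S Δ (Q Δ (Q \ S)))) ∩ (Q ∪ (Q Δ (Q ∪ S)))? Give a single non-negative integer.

Q \ S = {3,5,9,10}
Q Δ (Q \ S) = {2,4,6,7}
S Δ (Q Δ (Q \ S)) = {}
P ∩ (S Δ (Q Δ (Q \ S))) = {}
Q ∪ S = {2,3,4,5,6,7,9,10}
Q Δ (Q ∪ S) = {}
Q ∪ (Q Δ (Q ∪ S)) = {2,3,4,5,6,7,9,10}
(P ∩ (S Δ (Q Δ (Q \ S)))) ∩ (Q ∪ (Q Δ (Q ∪ S))) = {}
|(P ∩ (S Δ (Q Δ (Q \ S)))) ∩ (Q ∪ (Q Δ (Q ∪ S)))| = 0

0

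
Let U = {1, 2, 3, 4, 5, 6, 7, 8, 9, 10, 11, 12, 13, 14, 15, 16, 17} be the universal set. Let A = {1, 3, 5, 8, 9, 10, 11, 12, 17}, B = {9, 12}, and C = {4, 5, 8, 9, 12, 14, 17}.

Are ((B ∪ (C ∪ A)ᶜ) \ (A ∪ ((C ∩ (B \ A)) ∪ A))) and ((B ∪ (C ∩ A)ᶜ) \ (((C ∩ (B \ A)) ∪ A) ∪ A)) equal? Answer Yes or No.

No

C ∪ A = {1, 3, 4, 5, 8, 9, 10, 11, 12, 14, 17}
(C ∪ A)ᶜ = {2, 6, 7, 13, 15, 16}
B ∪ (C ∪ A)ᶜ = {2, 6, 7, 9, 12, 13, 15, 16}
B \ A = {}
C ∩ (B \ A) = {}
(C ∩ (B \ A)) ∪ A = {1, 3, 5, 8, 9, 10, 11, 12, 17}
A ∪ ((C ∩ (B \ A)) ∪ A) = {1, 3, 5, 8, 9, 10, 11, 12, 17}
(B ∪ (C ∪ A)ᶜ) \ (A ∪ ((C ∩ (B \ A)) ∪ A)) = {2, 6, 7, 13, 15, 16}
C ∩ A = {5, 8, 9, 12, 17}
(C ∩ A)ᶜ = {1, 2, 3, 4, 6, 7, 10, 11, 13, 14, 15, 16}
B ∪ (C ∩ A)ᶜ = {1, 2, 3, 4, 6, 7, 9, 10, 11, 12, 13, 14, 15, 16}
((C ∩ (B \ A)) ∪ A) ∪ A = {1, 3, 5, 8, 9, 10, 11, 12, 17}
(B ∪ (C ∩ A)ᶜ) \ (((C ∩ (B \ A)) ∪ A) ∪ A) = {2, 4, 6, 7, 13, 14, 15, 16}
4 ∈ (B ∪ (C ∩ A)ᶜ) \ (((C ∩ (B \ A)) ∪ A) ∪ A) but 4 ∉ (B ∪ (C ∪ A)ᶜ) \ (A ∪ ((C ∩ (B \ A)) ∪ A)), so they differ.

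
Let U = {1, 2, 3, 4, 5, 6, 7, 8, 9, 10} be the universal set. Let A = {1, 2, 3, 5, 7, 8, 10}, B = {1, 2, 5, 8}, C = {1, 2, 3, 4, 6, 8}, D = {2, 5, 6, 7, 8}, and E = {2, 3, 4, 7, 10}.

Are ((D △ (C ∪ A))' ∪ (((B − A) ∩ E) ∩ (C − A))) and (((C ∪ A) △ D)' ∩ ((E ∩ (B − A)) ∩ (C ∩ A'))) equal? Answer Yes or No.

C ∪ A = {1, 2, 3, 4, 5, 6, 7, 8, 10}
D △ (C ∪ A) = {1, 3, 4, 10}
(D △ (C ∪ A))' = {2, 5, 6, 7, 8, 9}
B − A = {}
(B − A) ∩ E = {}
C − A = {4, 6}
((B − A) ∩ E) ∩ (C − A) = {}
(D △ (C ∪ A))' ∪ (((B − A) ∩ E) ∩ (C − A)) = {2, 5, 6, 7, 8, 9}
(C ∪ A) △ D = {1, 3, 4, 10}
((C ∪ A) △ D)' = {2, 5, 6, 7, 8, 9}
E ∩ (B − A) = {}
A' = {4, 6, 9}
C ∩ A' = {4, 6}
(E ∩ (B − A)) ∩ (C ∩ A') = {}
((C ∪ A) △ D)' ∩ ((E ∩ (B − A)) ∩ (C ∩ A')) = {}
2 ∈ (D △ (C ∪ A))' ∪ (((B − A) ∩ E) ∩ (C − A)) but 2 ∉ ((C ∪ A) △ D)' ∩ ((E ∩ (B − A)) ∩ (C ∩ A')), so they differ.

No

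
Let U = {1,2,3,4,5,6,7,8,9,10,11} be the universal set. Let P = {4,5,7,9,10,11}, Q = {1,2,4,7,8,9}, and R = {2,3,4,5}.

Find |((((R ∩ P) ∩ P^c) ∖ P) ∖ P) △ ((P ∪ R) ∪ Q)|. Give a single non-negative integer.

10

R ∩ P = {4,5}
P^c = {1,2,3,6,8}
(R ∩ P) ∩ P^c = {}
((R ∩ P) ∩ P^c) ∖ P = {}
(((R ∩ P) ∩ P^c) ∖ P) ∖ P = {}
P ∪ R = {2,3,4,5,7,9,10,11}
(P ∪ R) ∪ Q = {1,2,3,4,5,7,8,9,10,11}
((((R ∩ P) ∩ P^c) ∖ P) ∖ P) △ ((P ∪ R) ∪ Q) = {1,2,3,4,5,7,8,9,10,11}
|((((R ∩ P) ∩ P^c) ∖ P) ∖ P) △ ((P ∪ R) ∪ Q)| = 10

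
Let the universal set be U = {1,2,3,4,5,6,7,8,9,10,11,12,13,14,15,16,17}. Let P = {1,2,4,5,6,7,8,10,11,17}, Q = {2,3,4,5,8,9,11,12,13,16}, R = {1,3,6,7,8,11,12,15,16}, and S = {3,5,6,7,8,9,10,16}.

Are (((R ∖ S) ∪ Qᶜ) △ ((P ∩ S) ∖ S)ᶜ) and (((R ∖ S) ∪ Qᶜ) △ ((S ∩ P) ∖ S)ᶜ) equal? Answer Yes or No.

R ∖ S = {1,11,12,15}
Qᶜ = {1,6,7,10,14,15,17}
(R ∖ S) ∪ Qᶜ = {1,6,7,10,11,12,14,15,17}
P ∩ S = {5,6,7,8,10}
(P ∩ S) ∖ S = {}
((P ∩ S) ∖ S)ᶜ = {1,2,3,4,5,6,7,8,9,10,11,12,13,14,15,16,17}
((R ∖ S) ∪ Qᶜ) △ ((P ∩ S) ∖ S)ᶜ = {2,3,4,5,8,9,13,16}
S ∩ P = {5,6,7,8,10}
(S ∩ P) ∖ S = {}
((S ∩ P) ∖ S)ᶜ = {1,2,3,4,5,6,7,8,9,10,11,12,13,14,15,16,17}
((R ∖ S) ∪ Qᶜ) △ ((S ∩ P) ∖ S)ᶜ = {2,3,4,5,8,9,13,16}
Both equal {2,3,4,5,8,9,13,16}, so ((R ∖ S) ∪ Qᶜ) △ ((P ∩ S) ∖ S)ᶜ = ((R ∖ S) ∪ Qᶜ) △ ((S ∩ P) ∖ S)ᶜ.

Yes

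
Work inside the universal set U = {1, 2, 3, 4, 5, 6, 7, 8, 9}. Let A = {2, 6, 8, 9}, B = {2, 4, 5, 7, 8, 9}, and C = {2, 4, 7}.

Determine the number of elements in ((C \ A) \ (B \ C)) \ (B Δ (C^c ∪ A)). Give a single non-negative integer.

C \ A = {4, 7}
B \ C = {5, 8, 9}
(C \ A) \ (B \ C) = {4, 7}
C^c = {1, 3, 5, 6, 8, 9}
C^c ∪ A = {1, 2, 3, 5, 6, 8, 9}
B Δ (C^c ∪ A) = {1, 3, 4, 6, 7}
((C \ A) \ (B \ C)) \ (B Δ (C^c ∪ A)) = {}
|((C \ A) \ (B \ C)) \ (B Δ (C^c ∪ A))| = 0

0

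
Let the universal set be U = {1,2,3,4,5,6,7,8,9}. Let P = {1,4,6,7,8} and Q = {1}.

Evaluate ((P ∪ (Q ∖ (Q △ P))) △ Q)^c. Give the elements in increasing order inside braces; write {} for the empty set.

Q △ P = {4,6,7,8}
Q ∖ (Q △ P) = {1}
P ∪ (Q ∖ (Q △ P)) = {1,4,6,7,8}
(P ∪ (Q ∖ (Q △ P))) △ Q = {4,6,7,8}
((P ∪ (Q ∖ (Q △ P))) △ Q)^c = {1,2,3,5,9}

{1,2,3,5,9}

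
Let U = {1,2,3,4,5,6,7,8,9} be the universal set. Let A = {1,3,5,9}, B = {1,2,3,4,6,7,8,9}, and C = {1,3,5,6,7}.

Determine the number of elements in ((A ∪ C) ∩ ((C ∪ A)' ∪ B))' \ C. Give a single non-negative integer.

3

A ∪ C = {1,3,5,6,7,9}
C ∪ A = {1,3,5,6,7,9}
(C ∪ A)' = {2,4,8}
(C ∪ A)' ∪ B = {1,2,3,4,6,7,8,9}
(A ∪ C) ∩ ((C ∪ A)' ∪ B) = {1,3,6,7,9}
((A ∪ C) ∩ ((C ∪ A)' ∪ B))' = {2,4,5,8}
((A ∪ C) ∩ ((C ∪ A)' ∪ B))' \ C = {2,4,8}
|((A ∪ C) ∩ ((C ∪ A)' ∪ B))' \ C| = 3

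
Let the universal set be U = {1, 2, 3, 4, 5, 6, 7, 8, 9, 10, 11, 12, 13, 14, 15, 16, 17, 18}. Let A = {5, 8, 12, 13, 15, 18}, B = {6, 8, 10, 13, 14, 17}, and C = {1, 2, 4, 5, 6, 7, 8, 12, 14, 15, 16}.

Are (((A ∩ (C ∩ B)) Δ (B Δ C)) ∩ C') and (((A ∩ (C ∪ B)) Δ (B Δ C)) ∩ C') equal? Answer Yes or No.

C ∩ B = {6, 8, 14}
A ∩ (C ∩ B) = {8}
B Δ C = {1, 2, 4, 5, 7, 10, 12, 13, 15, 16, 17}
(A ∩ (C ∩ B)) Δ (B Δ C) = {1, 2, 4, 5, 7, 8, 10, 12, 13, 15, 16, 17}
C' = {3, 9, 10, 11, 13, 17, 18}
((A ∩ (C ∩ B)) Δ (B Δ C)) ∩ C' = {10, 13, 17}
C ∪ B = {1, 2, 4, 5, 6, 7, 8, 10, 12, 13, 14, 15, 16, 17}
A ∩ (C ∪ B) = {5, 8, 12, 13, 15}
(A ∩ (C ∪ B)) Δ (B Δ C) = {1, 2, 4, 7, 8, 10, 16, 17}
((A ∩ (C ∪ B)) Δ (B Δ C)) ∩ C' = {10, 17}
13 ∈ ((A ∩ (C ∩ B)) Δ (B Δ C)) ∩ C' but 13 ∉ ((A ∩ (C ∪ B)) Δ (B Δ C)) ∩ C', so they differ.

No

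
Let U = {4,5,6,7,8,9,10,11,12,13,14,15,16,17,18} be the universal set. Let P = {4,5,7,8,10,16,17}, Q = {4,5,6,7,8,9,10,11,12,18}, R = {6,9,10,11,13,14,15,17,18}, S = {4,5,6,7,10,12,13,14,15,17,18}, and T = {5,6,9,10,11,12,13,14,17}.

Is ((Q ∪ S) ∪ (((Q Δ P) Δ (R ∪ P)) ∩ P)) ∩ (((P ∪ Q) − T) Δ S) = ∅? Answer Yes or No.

No

Q ∪ S = {4,5,6,7,8,9,10,11,12,13,14,15,17,18}
Q Δ P = {6,9,11,12,16,17,18}
R ∪ P = {4,5,6,7,8,9,10,11,13,14,15,16,17,18}
(Q Δ P) Δ (R ∪ P) = {4,5,7,8,10,12,13,14,15}
((Q Δ P) Δ (R ∪ P)) ∩ P = {4,5,7,8,10}
(Q ∪ S) ∪ (((Q Δ P) Δ (R ∪ P)) ∩ P) = {4,5,6,7,8,9,10,11,12,13,14,15,17,18}
P ∪ Q = {4,5,6,7,8,9,10,11,12,16,17,18}
(P ∪ Q) − T = {4,7,8,16,18}
((P ∪ Q) − T) Δ S = {5,6,8,10,12,13,14,15,16,17}
5 lies in both, so they are not disjoint.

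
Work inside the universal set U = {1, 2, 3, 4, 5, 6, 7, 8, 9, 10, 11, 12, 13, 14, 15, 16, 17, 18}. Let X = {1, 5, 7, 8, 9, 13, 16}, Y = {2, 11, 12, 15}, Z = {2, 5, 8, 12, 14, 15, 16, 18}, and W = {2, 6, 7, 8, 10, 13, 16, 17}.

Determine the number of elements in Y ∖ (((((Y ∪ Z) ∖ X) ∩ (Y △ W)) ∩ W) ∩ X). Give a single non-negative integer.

4

Y ∪ Z = {2, 5, 8, 11, 12, 14, 15, 16, 18}
(Y ∪ Z) ∖ X = {2, 11, 12, 14, 15, 18}
Y △ W = {6, 7, 8, 10, 11, 12, 13, 15, 16, 17}
((Y ∪ Z) ∖ X) ∩ (Y △ W) = {11, 12, 15}
(((Y ∪ Z) ∖ X) ∩ (Y △ W)) ∩ W = {}
((((Y ∪ Z) ∖ X) ∩ (Y △ W)) ∩ W) ∩ X = {}
Y ∖ (((((Y ∪ Z) ∖ X) ∩ (Y △ W)) ∩ W) ∩ X) = {2, 11, 12, 15}
|Y ∖ (((((Y ∪ Z) ∖ X) ∩ (Y △ W)) ∩ W) ∩ X)| = 4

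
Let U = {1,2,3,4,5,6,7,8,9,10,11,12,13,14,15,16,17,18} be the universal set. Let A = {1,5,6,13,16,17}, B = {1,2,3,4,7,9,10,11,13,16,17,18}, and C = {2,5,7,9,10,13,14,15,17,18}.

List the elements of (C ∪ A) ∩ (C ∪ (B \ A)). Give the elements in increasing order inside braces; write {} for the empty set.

C ∪ A = {1,2,5,6,7,9,10,13,14,15,16,17,18}
B \ A = {2,3,4,7,9,10,11,18}
C ∪ (B \ A) = {2,3,4,5,7,9,10,11,13,14,15,17,18}
(C ∪ A) ∩ (C ∪ (B \ A)) = {2,5,7,9,10,13,14,15,17,18}

{2,5,7,9,10,13,14,15,17,18}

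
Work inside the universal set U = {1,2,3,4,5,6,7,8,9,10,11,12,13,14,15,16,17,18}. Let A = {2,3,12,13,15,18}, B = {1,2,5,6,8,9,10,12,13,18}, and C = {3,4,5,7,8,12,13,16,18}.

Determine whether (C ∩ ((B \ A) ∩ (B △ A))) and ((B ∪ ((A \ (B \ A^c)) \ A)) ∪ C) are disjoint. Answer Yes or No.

No

B \ A = {1,5,6,8,9,10}
B △ A = {1,3,5,6,8,9,10,15}
(B \ A) ∩ (B △ A) = {1,5,6,8,9,10}
C ∩ ((B \ A) ∩ (B △ A)) = {5,8}
A^c = {1,4,5,6,7,8,9,10,11,14,16,17}
B \ A^c = {2,12,13,18}
A \ (B \ A^c) = {3,15}
(A \ (B \ A^c)) \ A = {}
B ∪ ((A \ (B \ A^c)) \ A) = {1,2,5,6,8,9,10,12,13,18}
(B ∪ ((A \ (B \ A^c)) \ A)) ∪ C = {1,2,3,4,5,6,7,8,9,10,12,13,16,18}
5 lies in both, so they are not disjoint.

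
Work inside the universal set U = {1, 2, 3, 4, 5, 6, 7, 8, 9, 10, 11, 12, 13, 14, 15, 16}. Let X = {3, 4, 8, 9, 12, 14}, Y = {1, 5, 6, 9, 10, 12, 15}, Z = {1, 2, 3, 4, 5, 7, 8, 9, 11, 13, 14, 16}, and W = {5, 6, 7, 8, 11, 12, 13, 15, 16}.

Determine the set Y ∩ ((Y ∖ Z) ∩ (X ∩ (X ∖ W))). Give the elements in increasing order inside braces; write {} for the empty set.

{}

Y ∖ Z = {6, 10, 12, 15}
X ∖ W = {3, 4, 9, 14}
X ∩ (X ∖ W) = {3, 4, 9, 14}
(Y ∖ Z) ∩ (X ∩ (X ∖ W)) = {}
Y ∩ ((Y ∖ Z) ∩ (X ∩ (X ∖ W))) = {}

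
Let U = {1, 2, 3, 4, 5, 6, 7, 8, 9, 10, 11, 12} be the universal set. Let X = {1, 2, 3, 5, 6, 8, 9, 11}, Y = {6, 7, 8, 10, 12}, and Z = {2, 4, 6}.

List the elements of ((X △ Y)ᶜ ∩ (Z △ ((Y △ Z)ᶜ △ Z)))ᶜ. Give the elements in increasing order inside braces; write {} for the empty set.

X △ Y = {1, 2, 3, 5, 7, 9, 10, 11, 12}
(X △ Y)ᶜ = {4, 6, 8}
Y △ Z = {2, 4, 7, 8, 10, 12}
(Y △ Z)ᶜ = {1, 3, 5, 6, 9, 11}
(Y △ Z)ᶜ △ Z = {1, 2, 3, 4, 5, 9, 11}
Z △ ((Y △ Z)ᶜ △ Z) = {1, 3, 5, 6, 9, 11}
(X △ Y)ᶜ ∩ (Z △ ((Y △ Z)ᶜ △ Z)) = {6}
((X △ Y)ᶜ ∩ (Z △ ((Y △ Z)ᶜ △ Z)))ᶜ = {1, 2, 3, 4, 5, 7, 8, 9, 10, 11, 12}

{1, 2, 3, 4, 5, 7, 8, 9, 10, 11, 12}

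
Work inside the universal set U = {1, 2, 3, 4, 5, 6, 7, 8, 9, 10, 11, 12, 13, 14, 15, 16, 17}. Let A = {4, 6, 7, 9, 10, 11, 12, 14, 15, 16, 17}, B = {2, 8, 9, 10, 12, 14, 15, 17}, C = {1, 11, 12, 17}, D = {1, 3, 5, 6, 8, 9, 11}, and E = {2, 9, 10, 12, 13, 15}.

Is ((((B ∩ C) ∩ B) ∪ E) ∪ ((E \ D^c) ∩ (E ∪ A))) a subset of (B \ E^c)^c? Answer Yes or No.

No

B ∩ C = {12, 17}
(B ∩ C) ∩ B = {12, 17}
((B ∩ C) ∩ B) ∪ E = {2, 9, 10, 12, 13, 15, 17}
D^c = {2, 4, 7, 10, 12, 13, 14, 15, 16, 17}
E \ D^c = {9}
E ∪ A = {2, 4, 6, 7, 9, 10, 11, 12, 13, 14, 15, 16, 17}
(E \ D^c) ∩ (E ∪ A) = {9}
(((B ∩ C) ∩ B) ∪ E) ∪ ((E \ D^c) ∩ (E ∪ A)) = {2, 9, 10, 12, 13, 15, 17}
E^c = {1, 3, 4, 5, 6, 7, 8, 11, 14, 16, 17}
B \ E^c = {2, 9, 10, 12, 15}
(B \ E^c)^c = {1, 3, 4, 5, 6, 7, 8, 11, 13, 14, 16, 17}
2 ∈ (((B ∩ C) ∩ B) ∪ E) ∪ ((E \ D^c) ∩ (E ∪ A)) but 2 ∉ (B \ E^c)^c, so the inclusion fails.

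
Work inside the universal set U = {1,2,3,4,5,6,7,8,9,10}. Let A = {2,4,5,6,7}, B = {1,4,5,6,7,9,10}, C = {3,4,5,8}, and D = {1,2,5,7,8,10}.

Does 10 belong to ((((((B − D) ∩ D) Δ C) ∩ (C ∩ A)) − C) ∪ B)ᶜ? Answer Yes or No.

10 ∈ B and 10 ∈ D, so 10 ∉ B − D
10 ∉ (B − D) and 10 ∈ D, so 10 ∉ (B − D) ∩ D
10 ∉ ((B − D) ∩ D) and 10 ∉ C, so 10 ∉ ((B − D) ∩ D) Δ C
10 ∉ C and 10 ∉ A, so 10 ∉ C ∩ A
10 ∉ (((B − D) ∩ D) Δ C) and 10 ∉ (C ∩ A), so 10 ∉ (((B − D) ∩ D) Δ C) ∩ (C ∩ A)
10 ∉ ((((B − D) ∩ D) Δ C) ∩ (C ∩ A)) and 10 ∉ C, so 10 ∉ ((((B − D) ∩ D) Δ C) ∩ (C ∩ A)) − C
10 ∉ (((((B − D) ∩ D) Δ C) ∩ (C ∩ A)) − C) and 10 ∈ B, so 10 ∈ (((((B − D) ∩ D) Δ C) ∩ (C ∩ A)) − C) ∪ B
10 ∉ ((((((B − D) ∩ D) Δ C) ∩ (C ∩ A)) − C) ∪ B)ᶜ since 10 ∈ ((((((B − D) ∩ D) Δ C) ∩ (C ∩ A)) − C) ∪ B)

No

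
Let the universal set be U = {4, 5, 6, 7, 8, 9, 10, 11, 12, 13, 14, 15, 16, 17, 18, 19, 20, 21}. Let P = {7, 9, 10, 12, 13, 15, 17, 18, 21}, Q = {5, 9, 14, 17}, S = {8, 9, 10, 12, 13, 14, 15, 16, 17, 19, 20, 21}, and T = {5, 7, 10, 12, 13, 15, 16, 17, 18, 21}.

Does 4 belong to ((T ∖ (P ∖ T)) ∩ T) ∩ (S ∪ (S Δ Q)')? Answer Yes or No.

No

4 ∉ P and 4 ∉ T, so 4 ∉ P ∖ T
4 ∉ T and 4 ∉ (P ∖ T), so 4 ∉ T ∖ (P ∖ T)
4 ∉ (T ∖ (P ∖ T)) and 4 ∉ T, so 4 ∉ (T ∖ (P ∖ T)) ∩ T
4 ∉ S and 4 ∉ Q, so 4 ∉ S Δ Q
4 ∈ (S Δ Q)' since 4 ∉ (S Δ Q)
4 ∉ S and 4 ∈ (S Δ Q)', so 4 ∈ S ∪ (S Δ Q)'
4 ∉ ((T ∖ (P ∖ T)) ∩ T) and 4 ∈ (S ∪ (S Δ Q)'), so 4 ∉ ((T ∖ (P ∖ T)) ∩ T) ∩ (S ∪ (S Δ Q)')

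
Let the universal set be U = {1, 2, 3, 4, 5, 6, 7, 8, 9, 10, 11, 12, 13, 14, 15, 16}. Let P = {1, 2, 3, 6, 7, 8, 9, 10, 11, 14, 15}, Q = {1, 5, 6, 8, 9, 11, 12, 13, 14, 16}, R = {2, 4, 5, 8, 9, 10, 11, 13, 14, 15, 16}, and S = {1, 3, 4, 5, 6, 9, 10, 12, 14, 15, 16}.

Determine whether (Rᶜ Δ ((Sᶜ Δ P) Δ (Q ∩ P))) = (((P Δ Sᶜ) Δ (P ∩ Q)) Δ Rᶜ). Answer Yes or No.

Yes

Rᶜ = {1, 3, 6, 7, 12}
Sᶜ = {2, 7, 8, 11, 13}
Sᶜ Δ P = {1, 3, 6, 9, 10, 13, 14, 15}
Q ∩ P = {1, 6, 8, 9, 11, 14}
(Sᶜ Δ P) Δ (Q ∩ P) = {3, 8, 10, 11, 13, 15}
Rᶜ Δ ((Sᶜ Δ P) Δ (Q ∩ P)) = {1, 6, 7, 8, 10, 11, 12, 13, 15}
P Δ Sᶜ = {1, 3, 6, 9, 10, 13, 14, 15}
P ∩ Q = {1, 6, 8, 9, 11, 14}
(P Δ Sᶜ) Δ (P ∩ Q) = {3, 8, 10, 11, 13, 15}
((P Δ Sᶜ) Δ (P ∩ Q)) Δ Rᶜ = {1, 6, 7, 8, 10, 11, 12, 13, 15}
Both equal {1, 6, 7, 8, 10, 11, 12, 13, 15}, so Rᶜ Δ ((Sᶜ Δ P) Δ (Q ∩ P)) = ((P Δ Sᶜ) Δ (P ∩ Q)) Δ Rᶜ.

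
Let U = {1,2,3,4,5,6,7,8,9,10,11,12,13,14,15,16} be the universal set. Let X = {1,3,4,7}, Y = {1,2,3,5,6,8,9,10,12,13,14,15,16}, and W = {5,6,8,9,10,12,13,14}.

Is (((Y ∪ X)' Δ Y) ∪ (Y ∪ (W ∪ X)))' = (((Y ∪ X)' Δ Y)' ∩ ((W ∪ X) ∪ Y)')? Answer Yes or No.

Yes

Y ∪ X = {1,2,3,4,5,6,7,8,9,10,12,13,14,15,16}
(Y ∪ X)' = {11}
(Y ∪ X)' Δ Y = {1,2,3,5,6,8,9,10,11,12,13,14,15,16}
W ∪ X = {1,3,4,5,6,7,8,9,10,12,13,14}
Y ∪ (W ∪ X) = {1,2,3,4,5,6,7,8,9,10,12,13,14,15,16}
((Y ∪ X)' Δ Y) ∪ (Y ∪ (W ∪ X)) = {1,2,3,4,5,6,7,8,9,10,11,12,13,14,15,16}
(((Y ∪ X)' Δ Y) ∪ (Y ∪ (W ∪ X)))' = {}
((Y ∪ X)' Δ Y)' = {4,7}
(W ∪ X) ∪ Y = {1,2,3,4,5,6,7,8,9,10,12,13,14,15,16}
((W ∪ X) ∪ Y)' = {11}
((Y ∪ X)' Δ Y)' ∩ ((W ∪ X) ∪ Y)' = {}
Both equal {}, so (((Y ∪ X)' Δ Y) ∪ (Y ∪ (W ∪ X)))' = ((Y ∪ X)' Δ Y)' ∩ ((W ∪ X) ∪ Y)'.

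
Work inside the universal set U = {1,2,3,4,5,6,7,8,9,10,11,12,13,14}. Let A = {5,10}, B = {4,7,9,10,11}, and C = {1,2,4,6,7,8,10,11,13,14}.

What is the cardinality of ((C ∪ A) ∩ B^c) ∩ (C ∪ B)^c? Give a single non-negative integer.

1

C ∪ A = {1,2,4,5,6,7,8,10,11,13,14}
B^c = {1,2,3,5,6,8,12,13,14}
(C ∪ A) ∩ B^c = {1,2,5,6,8,13,14}
C ∪ B = {1,2,4,6,7,8,9,10,11,13,14}
(C ∪ B)^c = {3,5,12}
((C ∪ A) ∩ B^c) ∩ (C ∪ B)^c = {5}
|((C ∪ A) ∩ B^c) ∩ (C ∪ B)^c| = 1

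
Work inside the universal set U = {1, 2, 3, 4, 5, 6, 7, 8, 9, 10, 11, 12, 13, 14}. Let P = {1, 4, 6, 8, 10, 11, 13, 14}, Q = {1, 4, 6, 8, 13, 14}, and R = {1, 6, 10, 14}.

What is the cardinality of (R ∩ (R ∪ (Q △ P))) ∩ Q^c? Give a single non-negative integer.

1

Q △ P = {10, 11}
R ∪ (Q △ P) = {1, 6, 10, 11, 14}
R ∩ (R ∪ (Q △ P)) = {1, 6, 10, 14}
Q^c = {2, 3, 5, 7, 9, 10, 11, 12}
(R ∩ (R ∪ (Q △ P))) ∩ Q^c = {10}
|(R ∩ (R ∪ (Q △ P))) ∩ Q^c| = 1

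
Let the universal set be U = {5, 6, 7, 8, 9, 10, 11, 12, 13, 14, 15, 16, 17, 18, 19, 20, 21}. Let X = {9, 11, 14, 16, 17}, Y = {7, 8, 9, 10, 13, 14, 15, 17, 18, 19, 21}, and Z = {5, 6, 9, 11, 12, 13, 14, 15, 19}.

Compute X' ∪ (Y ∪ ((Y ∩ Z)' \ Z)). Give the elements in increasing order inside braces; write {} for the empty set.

{5, 6, 7, 8, 9, 10, 12, 13, 14, 15, 16, 17, 18, 19, 20, 21}

X' = {5, 6, 7, 8, 10, 12, 13, 15, 18, 19, 20, 21}
Y ∩ Z = {9, 13, 14, 15, 19}
(Y ∩ Z)' = {5, 6, 7, 8, 10, 11, 12, 16, 17, 18, 20, 21}
(Y ∩ Z)' \ Z = {7, 8, 10, 16, 17, 18, 20, 21}
Y ∪ ((Y ∩ Z)' \ Z) = {7, 8, 9, 10, 13, 14, 15, 16, 17, 18, 19, 20, 21}
X' ∪ (Y ∪ ((Y ∩ Z)' \ Z)) = {5, 6, 7, 8, 9, 10, 12, 13, 14, 15, 16, 17, 18, 19, 20, 21}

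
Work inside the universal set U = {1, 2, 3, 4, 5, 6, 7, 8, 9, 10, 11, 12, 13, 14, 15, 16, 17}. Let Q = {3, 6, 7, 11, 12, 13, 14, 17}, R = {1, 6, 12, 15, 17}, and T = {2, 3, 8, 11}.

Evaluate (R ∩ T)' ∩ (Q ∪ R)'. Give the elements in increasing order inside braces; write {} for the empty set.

{2, 4, 5, 8, 9, 10, 16}

R ∩ T = {}
(R ∩ T)' = {1, 2, 3, 4, 5, 6, 7, 8, 9, 10, 11, 12, 13, 14, 15, 16, 17}
Q ∪ R = {1, 3, 6, 7, 11, 12, 13, 14, 15, 17}
(Q ∪ R)' = {2, 4, 5, 8, 9, 10, 16}
(R ∩ T)' ∩ (Q ∪ R)' = {2, 4, 5, 8, 9, 10, 16}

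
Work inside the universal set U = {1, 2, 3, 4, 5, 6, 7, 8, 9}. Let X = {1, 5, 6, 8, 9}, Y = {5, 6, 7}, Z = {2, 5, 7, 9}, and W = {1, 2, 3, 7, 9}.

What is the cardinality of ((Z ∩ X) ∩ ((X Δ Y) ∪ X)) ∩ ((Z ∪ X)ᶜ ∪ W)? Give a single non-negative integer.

Z ∩ X = {5, 9}
X Δ Y = {1, 7, 8, 9}
(X Δ Y) ∪ X = {1, 5, 6, 7, 8, 9}
(Z ∩ X) ∩ ((X Δ Y) ∪ X) = {5, 9}
Z ∪ X = {1, 2, 5, 6, 7, 8, 9}
(Z ∪ X)ᶜ = {3, 4}
(Z ∪ X)ᶜ ∪ W = {1, 2, 3, 4, 7, 9}
((Z ∩ X) ∩ ((X Δ Y) ∪ X)) ∩ ((Z ∪ X)ᶜ ∪ W) = {9}
|((Z ∩ X) ∩ ((X Δ Y) ∪ X)) ∩ ((Z ∪ X)ᶜ ∪ W)| = 1

1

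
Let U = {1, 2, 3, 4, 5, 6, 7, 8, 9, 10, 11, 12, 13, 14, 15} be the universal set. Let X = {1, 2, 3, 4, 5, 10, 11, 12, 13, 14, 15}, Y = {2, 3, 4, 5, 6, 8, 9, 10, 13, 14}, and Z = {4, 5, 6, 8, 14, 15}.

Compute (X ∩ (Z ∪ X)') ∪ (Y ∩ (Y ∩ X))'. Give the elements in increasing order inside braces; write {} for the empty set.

Z ∪ X = {1, 2, 3, 4, 5, 6, 8, 10, 11, 12, 13, 14, 15}
(Z ∪ X)' = {7, 9}
X ∩ (Z ∪ X)' = {}
Y ∩ X = {2, 3, 4, 5, 10, 13, 14}
Y ∩ (Y ∩ X) = {2, 3, 4, 5, 10, 13, 14}
(Y ∩ (Y ∩ X))' = {1, 6, 7, 8, 9, 11, 12, 15}
(X ∩ (Z ∪ X)') ∪ (Y ∩ (Y ∩ X))' = {1, 6, 7, 8, 9, 11, 12, 15}

{1, 6, 7, 8, 9, 11, 12, 15}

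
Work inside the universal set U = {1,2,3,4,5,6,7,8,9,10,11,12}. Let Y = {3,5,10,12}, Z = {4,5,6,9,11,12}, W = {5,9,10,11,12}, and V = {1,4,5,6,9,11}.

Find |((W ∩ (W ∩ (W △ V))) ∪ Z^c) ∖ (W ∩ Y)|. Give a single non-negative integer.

W △ V = {1,4,6,10,12}
W ∩ (W △ V) = {10,12}
W ∩ (W ∩ (W △ V)) = {10,12}
Z^c = {1,2,3,7,8,10}
(W ∩ (W ∩ (W △ V))) ∪ Z^c = {1,2,3,7,8,10,12}
W ∩ Y = {5,10,12}
((W ∩ (W ∩ (W △ V))) ∪ Z^c) ∖ (W ∩ Y) = {1,2,3,7,8}
|((W ∩ (W ∩ (W △ V))) ∪ Z^c) ∖ (W ∩ Y)| = 5

5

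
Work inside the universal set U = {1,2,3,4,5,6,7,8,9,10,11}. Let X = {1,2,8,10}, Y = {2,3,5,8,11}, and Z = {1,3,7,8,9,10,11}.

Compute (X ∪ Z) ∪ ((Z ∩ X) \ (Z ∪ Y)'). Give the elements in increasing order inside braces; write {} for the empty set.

X ∪ Z = {1,2,3,7,8,9,10,11}
Z ∩ X = {1,8,10}
Z ∪ Y = {1,2,3,5,7,8,9,10,11}
(Z ∪ Y)' = {4,6}
(Z ∩ X) \ (Z ∪ Y)' = {1,8,10}
(X ∪ Z) ∪ ((Z ∩ X) \ (Z ∪ Y)') = {1,2,3,7,8,9,10,11}

{1,2,3,7,8,9,10,11}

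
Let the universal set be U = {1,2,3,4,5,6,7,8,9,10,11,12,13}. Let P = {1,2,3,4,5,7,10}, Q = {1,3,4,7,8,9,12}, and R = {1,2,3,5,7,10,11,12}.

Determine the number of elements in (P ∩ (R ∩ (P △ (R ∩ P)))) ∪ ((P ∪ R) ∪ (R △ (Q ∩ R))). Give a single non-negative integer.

9

R ∩ P = {1,2,3,5,7,10}
P △ (R ∩ P) = {4}
R ∩ (P △ (R ∩ P)) = {}
P ∩ (R ∩ (P △ (R ∩ P))) = {}
P ∪ R = {1,2,3,4,5,7,10,11,12}
Q ∩ R = {1,3,7,12}
R △ (Q ∩ R) = {2,5,10,11}
(P ∪ R) ∪ (R △ (Q ∩ R)) = {1,2,3,4,5,7,10,11,12}
(P ∩ (R ∩ (P △ (R ∩ P)))) ∪ ((P ∪ R) ∪ (R △ (Q ∩ R))) = {1,2,3,4,5,7,10,11,12}
|(P ∩ (R ∩ (P △ (R ∩ P)))) ∪ ((P ∪ R) ∪ (R △ (Q ∩ R)))| = 9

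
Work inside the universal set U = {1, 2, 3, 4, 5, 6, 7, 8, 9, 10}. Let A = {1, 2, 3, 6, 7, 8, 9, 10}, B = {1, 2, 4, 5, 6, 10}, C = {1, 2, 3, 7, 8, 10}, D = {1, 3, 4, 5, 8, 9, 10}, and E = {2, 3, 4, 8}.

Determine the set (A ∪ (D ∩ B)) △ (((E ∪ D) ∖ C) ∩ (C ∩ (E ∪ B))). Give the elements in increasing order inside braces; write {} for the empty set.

D ∩ B = {1, 4, 5, 10}
A ∪ (D ∩ B) = {1, 2, 3, 4, 5, 6, 7, 8, 9, 10}
E ∪ D = {1, 2, 3, 4, 5, 8, 9, 10}
(E ∪ D) ∖ C = {4, 5, 9}
E ∪ B = {1, 2, 3, 4, 5, 6, 8, 10}
C ∩ (E ∪ B) = {1, 2, 3, 8, 10}
((E ∪ D) ∖ C) ∩ (C ∩ (E ∪ B)) = {}
(A ∪ (D ∩ B)) △ (((E ∪ D) ∖ C) ∩ (C ∩ (E ∪ B))) = {1, 2, 3, 4, 5, 6, 7, 8, 9, 10}

{1, 2, 3, 4, 5, 6, 7, 8, 9, 10}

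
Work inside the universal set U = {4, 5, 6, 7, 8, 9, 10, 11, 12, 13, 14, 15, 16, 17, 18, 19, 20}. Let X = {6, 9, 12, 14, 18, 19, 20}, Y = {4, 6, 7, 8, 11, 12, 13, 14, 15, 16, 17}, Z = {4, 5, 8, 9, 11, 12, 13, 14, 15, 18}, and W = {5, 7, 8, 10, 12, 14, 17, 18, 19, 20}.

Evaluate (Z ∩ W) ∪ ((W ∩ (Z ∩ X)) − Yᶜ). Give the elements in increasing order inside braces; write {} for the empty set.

Z ∩ W = {5, 8, 12, 14, 18}
Z ∩ X = {9, 12, 14, 18}
W ∩ (Z ∩ X) = {12, 14, 18}
Yᶜ = {5, 9, 10, 18, 19, 20}
(W ∩ (Z ∩ X)) − Yᶜ = {12, 14}
(Z ∩ W) ∪ ((W ∩ (Z ∩ X)) − Yᶜ) = {5, 8, 12, 14, 18}

{5, 8, 12, 14, 18}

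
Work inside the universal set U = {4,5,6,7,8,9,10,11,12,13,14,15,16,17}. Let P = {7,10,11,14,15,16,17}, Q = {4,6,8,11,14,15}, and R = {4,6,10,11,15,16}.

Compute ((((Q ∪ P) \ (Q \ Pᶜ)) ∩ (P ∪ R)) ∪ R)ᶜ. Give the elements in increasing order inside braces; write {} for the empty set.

Q ∪ P = {4,6,7,8,10,11,14,15,16,17}
Pᶜ = {4,5,6,8,9,12,13}
Q \ Pᶜ = {11,14,15}
(Q ∪ P) \ (Q \ Pᶜ) = {4,6,7,8,10,16,17}
P ∪ R = {4,6,7,10,11,14,15,16,17}
((Q ∪ P) \ (Q \ Pᶜ)) ∩ (P ∪ R) = {4,6,7,10,16,17}
(((Q ∪ P) \ (Q \ Pᶜ)) ∩ (P ∪ R)) ∪ R = {4,6,7,10,11,15,16,17}
((((Q ∪ P) \ (Q \ Pᶜ)) ∩ (P ∪ R)) ∪ R)ᶜ = {5,8,9,12,13,14}

{5,8,9,12,13,14}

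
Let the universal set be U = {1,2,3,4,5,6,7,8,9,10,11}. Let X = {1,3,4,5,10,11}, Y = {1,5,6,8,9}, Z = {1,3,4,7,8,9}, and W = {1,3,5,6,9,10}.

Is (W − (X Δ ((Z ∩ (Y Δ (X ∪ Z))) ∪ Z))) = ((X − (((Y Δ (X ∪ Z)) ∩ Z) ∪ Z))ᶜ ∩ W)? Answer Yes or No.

X ∪ Z = {1,3,4,5,7,8,9,10,11}
Y Δ (X ∪ Z) = {3,4,6,7,10,11}
Z ∩ (Y Δ (X ∪ Z)) = {3,4,7}
(Z ∩ (Y Δ (X ∪ Z))) ∪ Z = {1,3,4,7,8,9}
X Δ ((Z ∩ (Y Δ (X ∪ Z))) ∪ Z) = {5,7,8,9,10,11}
W − (X Δ ((Z ∩ (Y Δ (X ∪ Z))) ∪ Z)) = {1,3,6}
(Y Δ (X ∪ Z)) ∩ Z = {3,4,7}
((Y Δ (X ∪ Z)) ∩ Z) ∪ Z = {1,3,4,7,8,9}
X − (((Y Δ (X ∪ Z)) ∩ Z) ∪ Z) = {5,10,11}
(X − (((Y Δ (X ∪ Z)) ∩ Z) ∪ Z))ᶜ = {1,2,3,4,6,7,8,9}
(X − (((Y Δ (X ∪ Z)) ∩ Z) ∪ Z))ᶜ ∩ W = {1,3,6,9}
9 ∈ (X − (((Y Δ (X ∪ Z)) ∩ Z) ∪ Z))ᶜ ∩ W but 9 ∉ W − (X Δ ((Z ∩ (Y Δ (X ∪ Z))) ∪ Z)), so they differ.

No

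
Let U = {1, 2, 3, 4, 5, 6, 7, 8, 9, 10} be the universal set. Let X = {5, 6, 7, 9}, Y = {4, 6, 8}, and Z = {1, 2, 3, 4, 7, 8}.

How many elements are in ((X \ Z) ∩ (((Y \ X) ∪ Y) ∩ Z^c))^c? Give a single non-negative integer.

X \ Z = {5, 6, 9}
Y \ X = {4, 8}
(Y \ X) ∪ Y = {4, 6, 8}
Z^c = {5, 6, 9, 10}
((Y \ X) ∪ Y) ∩ Z^c = {6}
(X \ Z) ∩ (((Y \ X) ∪ Y) ∩ Z^c) = {6}
((X \ Z) ∩ (((Y \ X) ∪ Y) ∩ Z^c))^c = {1, 2, 3, 4, 5, 7, 8, 9, 10}
|((X \ Z) ∩ (((Y \ X) ∪ Y) ∩ Z^c))^c| = 9

9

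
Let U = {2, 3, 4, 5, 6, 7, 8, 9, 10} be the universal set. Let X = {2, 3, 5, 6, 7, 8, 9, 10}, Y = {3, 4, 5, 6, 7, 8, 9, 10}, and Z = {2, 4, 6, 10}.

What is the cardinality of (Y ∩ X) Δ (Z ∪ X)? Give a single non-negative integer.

2

Y ∩ X = {3, 5, 6, 7, 8, 9, 10}
Z ∪ X = {2, 3, 4, 5, 6, 7, 8, 9, 10}
(Y ∩ X) Δ (Z ∪ X) = {2, 4}
|(Y ∩ X) Δ (Z ∪ X)| = 2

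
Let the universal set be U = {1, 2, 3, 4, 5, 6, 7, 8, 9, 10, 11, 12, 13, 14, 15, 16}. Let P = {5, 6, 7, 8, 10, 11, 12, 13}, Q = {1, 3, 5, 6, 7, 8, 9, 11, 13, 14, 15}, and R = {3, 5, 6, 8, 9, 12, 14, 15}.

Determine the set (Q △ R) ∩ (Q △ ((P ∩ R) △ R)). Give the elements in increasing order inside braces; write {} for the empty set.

{1, 7, 11, 13}

Q △ R = {1, 7, 11, 12, 13}
P ∩ R = {5, 6, 8, 12}
(P ∩ R) △ R = {3, 9, 14, 15}
Q △ ((P ∩ R) △ R) = {1, 5, 6, 7, 8, 11, 13}
(Q △ R) ∩ (Q △ ((P ∩ R) △ R)) = {1, 7, 11, 13}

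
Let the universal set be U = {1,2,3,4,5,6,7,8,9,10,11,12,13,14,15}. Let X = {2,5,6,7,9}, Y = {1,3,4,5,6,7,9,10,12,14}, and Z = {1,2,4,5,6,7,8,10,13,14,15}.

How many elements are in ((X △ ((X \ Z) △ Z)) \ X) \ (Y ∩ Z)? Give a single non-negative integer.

X \ Z = {9}
(X \ Z) △ Z = {1,2,4,5,6,7,8,9,10,13,14,15}
X △ ((X \ Z) △ Z) = {1,4,8,10,13,14,15}
(X △ ((X \ Z) △ Z)) \ X = {1,4,8,10,13,14,15}
Y ∩ Z = {1,4,5,6,7,10,14}
((X △ ((X \ Z) △ Z)) \ X) \ (Y ∩ Z) = {8,13,15}
|((X △ ((X \ Z) △ Z)) \ X) \ (Y ∩ Z)| = 3

3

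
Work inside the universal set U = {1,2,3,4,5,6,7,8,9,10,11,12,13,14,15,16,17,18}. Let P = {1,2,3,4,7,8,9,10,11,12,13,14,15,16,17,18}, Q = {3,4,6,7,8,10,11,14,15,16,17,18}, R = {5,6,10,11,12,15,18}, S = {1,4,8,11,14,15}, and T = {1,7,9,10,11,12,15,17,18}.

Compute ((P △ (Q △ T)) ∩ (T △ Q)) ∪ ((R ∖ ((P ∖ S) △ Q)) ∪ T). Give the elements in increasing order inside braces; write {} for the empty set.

Q △ T = {1,3,4,6,8,9,12,14,16}
P △ (Q △ T) = {2,6,7,10,11,13,15,17,18}
T △ Q = {1,3,4,6,8,9,12,14,16}
(P △ (Q △ T)) ∩ (T △ Q) = {6}
P ∖ S = {2,3,7,9,10,12,13,16,17,18}
(P ∖ S) △ Q = {2,4,6,8,9,11,12,13,14,15}
R ∖ ((P ∖ S) △ Q) = {5,10,18}
(R ∖ ((P ∖ S) △ Q)) ∪ T = {1,5,7,9,10,11,12,15,17,18}
((P △ (Q △ T)) ∩ (T △ Q)) ∪ ((R ∖ ((P ∖ S) △ Q)) ∪ T) = {1,5,6,7,9,10,11,12,15,17,18}

{1,5,6,7,9,10,11,12,15,17,18}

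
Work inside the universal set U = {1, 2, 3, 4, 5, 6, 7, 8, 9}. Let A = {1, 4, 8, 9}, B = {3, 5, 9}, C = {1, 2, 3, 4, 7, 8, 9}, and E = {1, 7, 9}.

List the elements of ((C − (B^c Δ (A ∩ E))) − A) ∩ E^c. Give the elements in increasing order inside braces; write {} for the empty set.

B^c = {1, 2, 4, 6, 7, 8}
A ∩ E = {1, 9}
B^c Δ (A ∩ E) = {2, 4, 6, 7, 8, 9}
C − (B^c Δ (A ∩ E)) = {1, 3}
(C − (B^c Δ (A ∩ E))) − A = {3}
E^c = {2, 3, 4, 5, 6, 8}
((C − (B^c Δ (A ∩ E))) − A) ∩ E^c = {3}

{3}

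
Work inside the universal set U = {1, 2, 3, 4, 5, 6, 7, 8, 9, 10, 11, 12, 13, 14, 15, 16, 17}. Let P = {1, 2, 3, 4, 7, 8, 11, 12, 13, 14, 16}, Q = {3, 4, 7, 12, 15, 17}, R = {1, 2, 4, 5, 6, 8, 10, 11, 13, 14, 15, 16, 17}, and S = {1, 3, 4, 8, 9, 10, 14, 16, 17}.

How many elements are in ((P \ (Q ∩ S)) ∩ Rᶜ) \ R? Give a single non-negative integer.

Q ∩ S = {3, 4, 17}
P \ (Q ∩ S) = {1, 2, 7, 8, 11, 12, 13, 14, 16}
Rᶜ = {3, 7, 9, 12}
(P \ (Q ∩ S)) ∩ Rᶜ = {7, 12}
((P \ (Q ∩ S)) ∩ Rᶜ) \ R = {7, 12}
|((P \ (Q ∩ S)) ∩ Rᶜ) \ R| = 2

2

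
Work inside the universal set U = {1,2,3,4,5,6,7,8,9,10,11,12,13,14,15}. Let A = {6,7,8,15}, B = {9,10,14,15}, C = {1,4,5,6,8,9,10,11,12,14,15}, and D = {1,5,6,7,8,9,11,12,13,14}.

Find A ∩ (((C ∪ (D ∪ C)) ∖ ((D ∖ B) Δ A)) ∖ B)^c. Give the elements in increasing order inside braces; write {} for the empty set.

D ∪ C = {1,4,5,6,7,8,9,10,11,12,13,14,15}
C ∪ (D ∪ C) = {1,4,5,6,7,8,9,10,11,12,13,14,15}
D ∖ B = {1,5,6,7,8,11,12,13}
(D ∖ B) Δ A = {1,5,11,12,13,15}
(C ∪ (D ∪ C)) ∖ ((D ∖ B) Δ A) = {4,6,7,8,9,10,14}
((C ∪ (D ∪ C)) ∖ ((D ∖ B) Δ A)) ∖ B = {4,6,7,8}
(((C ∪ (D ∪ C)) ∖ ((D ∖ B) Δ A)) ∖ B)^c = {1,2,3,5,9,10,11,12,13,14,15}
A ∩ (((C ∪ (D ∪ C)) ∖ ((D ∖ B) Δ A)) ∖ B)^c = {15}

{15}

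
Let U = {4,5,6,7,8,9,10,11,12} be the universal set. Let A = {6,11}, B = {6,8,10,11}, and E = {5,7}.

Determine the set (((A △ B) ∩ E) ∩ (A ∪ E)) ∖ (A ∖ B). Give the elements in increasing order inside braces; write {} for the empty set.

A △ B = {8,10}
(A △ B) ∩ E = {}
A ∪ E = {5,6,7,11}
((A △ B) ∩ E) ∩ (A ∪ E) = {}
A ∖ B = {}
(((A △ B) ∩ E) ∩ (A ∪ E)) ∖ (A ∖ B) = {}

{}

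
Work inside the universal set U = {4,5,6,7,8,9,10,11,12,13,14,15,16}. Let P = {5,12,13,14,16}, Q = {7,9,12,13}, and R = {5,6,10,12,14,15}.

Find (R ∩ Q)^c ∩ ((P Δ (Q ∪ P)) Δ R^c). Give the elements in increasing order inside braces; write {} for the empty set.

R ∩ Q = {12}
(R ∩ Q)^c = {4,5,6,7,8,9,10,11,13,14,15,16}
Q ∪ P = {5,7,9,12,13,14,16}
P Δ (Q ∪ P) = {7,9}
R^c = {4,7,8,9,11,13,16}
(P Δ (Q ∪ P)) Δ R^c = {4,8,11,13,16}
(R ∩ Q)^c ∩ ((P Δ (Q ∪ P)) Δ R^c) = {4,8,11,13,16}

{4,8,11,13,16}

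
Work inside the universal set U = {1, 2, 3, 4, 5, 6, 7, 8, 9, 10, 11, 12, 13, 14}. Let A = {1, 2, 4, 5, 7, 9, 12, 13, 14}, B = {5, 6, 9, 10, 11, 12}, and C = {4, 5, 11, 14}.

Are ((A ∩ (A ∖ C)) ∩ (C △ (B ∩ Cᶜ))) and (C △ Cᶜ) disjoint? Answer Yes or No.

A ∖ C = {1, 2, 7, 9, 12, 13}
A ∩ (A ∖ C) = {1, 2, 7, 9, 12, 13}
Cᶜ = {1, 2, 3, 6, 7, 8, 9, 10, 12, 13}
B ∩ Cᶜ = {6, 9, 10, 12}
C △ (B ∩ Cᶜ) = {4, 5, 6, 9, 10, 11, 12, 14}
(A ∩ (A ∖ C)) ∩ (C △ (B ∩ Cᶜ)) = {9, 12}
C △ Cᶜ = {1, 2, 3, 4, 5, 6, 7, 8, 9, 10, 11, 12, 13, 14}
9 lies in both, so they are not disjoint.

No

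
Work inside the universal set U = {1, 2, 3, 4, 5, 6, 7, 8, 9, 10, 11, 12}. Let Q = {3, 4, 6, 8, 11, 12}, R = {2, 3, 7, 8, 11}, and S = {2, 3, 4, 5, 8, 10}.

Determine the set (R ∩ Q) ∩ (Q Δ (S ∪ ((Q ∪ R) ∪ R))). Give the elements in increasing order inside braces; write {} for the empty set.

{}

R ∩ Q = {3, 8, 11}
Q ∪ R = {2, 3, 4, 6, 7, 8, 11, 12}
(Q ∪ R) ∪ R = {2, 3, 4, 6, 7, 8, 11, 12}
S ∪ ((Q ∪ R) ∪ R) = {2, 3, 4, 5, 6, 7, 8, 10, 11, 12}
Q Δ (S ∪ ((Q ∪ R) ∪ R)) = {2, 5, 7, 10}
(R ∩ Q) ∩ (Q Δ (S ∪ ((Q ∪ R) ∪ R))) = {}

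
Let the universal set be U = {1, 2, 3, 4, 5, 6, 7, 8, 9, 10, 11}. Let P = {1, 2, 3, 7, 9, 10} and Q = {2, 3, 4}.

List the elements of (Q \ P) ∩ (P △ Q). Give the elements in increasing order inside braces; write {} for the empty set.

Q \ P = {4}
P △ Q = {1, 4, 7, 9, 10}
(Q \ P) ∩ (P △ Q) = {4}

{4}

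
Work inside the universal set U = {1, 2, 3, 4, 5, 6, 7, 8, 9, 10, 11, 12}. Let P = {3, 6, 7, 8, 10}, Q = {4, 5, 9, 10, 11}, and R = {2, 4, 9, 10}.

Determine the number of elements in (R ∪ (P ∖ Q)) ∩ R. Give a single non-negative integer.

P ∖ Q = {3, 6, 7, 8}
R ∪ (P ∖ Q) = {2, 3, 4, 6, 7, 8, 9, 10}
(R ∪ (P ∖ Q)) ∩ R = {2, 4, 9, 10}
|(R ∪ (P ∖ Q)) ∩ R| = 4

4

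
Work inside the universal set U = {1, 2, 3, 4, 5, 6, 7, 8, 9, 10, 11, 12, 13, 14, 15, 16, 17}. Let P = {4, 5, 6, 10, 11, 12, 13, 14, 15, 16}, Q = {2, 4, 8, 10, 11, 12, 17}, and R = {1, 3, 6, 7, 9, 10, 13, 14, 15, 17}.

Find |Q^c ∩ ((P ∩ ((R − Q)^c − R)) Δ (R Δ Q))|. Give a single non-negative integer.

10

Q^c = {1, 3, 5, 6, 7, 9, 13, 14, 15, 16}
R − Q = {1, 3, 6, 7, 9, 13, 14, 15}
(R − Q)^c = {2, 4, 5, 8, 10, 11, 12, 16, 17}
(R − Q)^c − R = {2, 4, 5, 8, 11, 12, 16}
P ∩ ((R − Q)^c − R) = {4, 5, 11, 12, 16}
R Δ Q = {1, 2, 3, 4, 6, 7, 8, 9, 11, 12, 13, 14, 15}
(P ∩ ((R − Q)^c − R)) Δ (R Δ Q) = {1, 2, 3, 5, 6, 7, 8, 9, 13, 14, 15, 16}
Q^c ∩ ((P ∩ ((R − Q)^c − R)) Δ (R Δ Q)) = {1, 3, 5, 6, 7, 9, 13, 14, 15, 16}
|Q^c ∩ ((P ∩ ((R − Q)^c − R)) Δ (R Δ Q))| = 10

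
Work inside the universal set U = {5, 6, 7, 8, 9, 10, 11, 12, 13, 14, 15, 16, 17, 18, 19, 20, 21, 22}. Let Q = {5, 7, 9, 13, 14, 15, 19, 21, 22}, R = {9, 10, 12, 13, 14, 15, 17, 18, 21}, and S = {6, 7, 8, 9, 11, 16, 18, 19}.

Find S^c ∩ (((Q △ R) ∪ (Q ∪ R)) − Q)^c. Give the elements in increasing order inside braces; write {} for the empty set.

{5, 13, 14, 15, 20, 21, 22}

S^c = {5, 10, 12, 13, 14, 15, 17, 20, 21, 22}
Q △ R = {5, 7, 10, 12, 17, 18, 19, 22}
Q ∪ R = {5, 7, 9, 10, 12, 13, 14, 15, 17, 18, 19, 21, 22}
(Q △ R) ∪ (Q ∪ R) = {5, 7, 9, 10, 12, 13, 14, 15, 17, 18, 19, 21, 22}
((Q △ R) ∪ (Q ∪ R)) − Q = {10, 12, 17, 18}
(((Q △ R) ∪ (Q ∪ R)) − Q)^c = {5, 6, 7, 8, 9, 11, 13, 14, 15, 16, 19, 20, 21, 22}
S^c ∩ (((Q △ R) ∪ (Q ∪ R)) − Q)^c = {5, 13, 14, 15, 20, 21, 22}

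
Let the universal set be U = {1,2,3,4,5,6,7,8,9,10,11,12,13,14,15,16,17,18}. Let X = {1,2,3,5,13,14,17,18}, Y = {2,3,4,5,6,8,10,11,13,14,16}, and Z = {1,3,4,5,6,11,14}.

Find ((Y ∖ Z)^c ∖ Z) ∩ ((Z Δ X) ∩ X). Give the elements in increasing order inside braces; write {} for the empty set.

Y ∖ Z = {2,8,10,13,16}
(Y ∖ Z)^c = {1,3,4,5,6,7,9,11,12,14,15,17,18}
(Y ∖ Z)^c ∖ Z = {7,9,12,15,17,18}
Z Δ X = {2,4,6,11,13,17,18}
(Z Δ X) ∩ X = {2,13,17,18}
((Y ∖ Z)^c ∖ Z) ∩ ((Z Δ X) ∩ X) = {17,18}

{17,18}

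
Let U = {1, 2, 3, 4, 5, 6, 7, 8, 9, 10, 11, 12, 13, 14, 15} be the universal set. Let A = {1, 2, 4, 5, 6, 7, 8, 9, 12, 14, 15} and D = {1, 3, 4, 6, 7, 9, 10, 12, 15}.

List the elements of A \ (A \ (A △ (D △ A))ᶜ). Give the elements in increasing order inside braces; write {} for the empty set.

D △ A = {2, 3, 5, 8, 10, 14}
A △ (D △ A) = {1, 3, 4, 6, 7, 9, 10, 12, 15}
(A △ (D △ A))ᶜ = {2, 5, 8, 11, 13, 14}
A \ (A △ (D △ A))ᶜ = {1, 4, 6, 7, 9, 12, 15}
A \ (A \ (A △ (D △ A))ᶜ) = {2, 5, 8, 14}

{2, 5, 8, 14}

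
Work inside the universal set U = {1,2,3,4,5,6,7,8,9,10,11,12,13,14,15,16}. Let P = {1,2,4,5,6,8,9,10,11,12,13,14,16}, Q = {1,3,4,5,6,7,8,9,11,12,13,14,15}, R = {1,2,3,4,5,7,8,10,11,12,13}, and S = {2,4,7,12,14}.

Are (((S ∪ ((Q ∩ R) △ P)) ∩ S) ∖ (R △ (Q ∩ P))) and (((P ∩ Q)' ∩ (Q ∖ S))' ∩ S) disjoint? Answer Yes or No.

Q ∩ R = {1,3,4,5,7,8,11,12,13}
(Q ∩ R) △ P = {2,3,6,7,9,10,14,16}
S ∪ ((Q ∩ R) △ P) = {2,3,4,6,7,9,10,12,14,16}
(S ∪ ((Q ∩ R) △ P)) ∩ S = {2,4,7,12,14}
Q ∩ P = {1,4,5,6,8,9,11,12,13,14}
R △ (Q ∩ P) = {2,3,6,7,9,10,14}
((S ∪ ((Q ∩ R) △ P)) ∩ S) ∖ (R △ (Q ∩ P)) = {4,12}
P ∩ Q = {1,4,5,6,8,9,11,12,13,14}
(P ∩ Q)' = {2,3,7,10,15,16}
Q ∖ S = {1,3,5,6,8,9,11,13,15}
(P ∩ Q)' ∩ (Q ∖ S) = {3,15}
((P ∩ Q)' ∩ (Q ∖ S))' = {1,2,4,5,6,7,8,9,10,11,12,13,14,16}
((P ∩ Q)' ∩ (Q ∖ S))' ∩ S = {2,4,7,12,14}
4 lies in both, so they are not disjoint.

No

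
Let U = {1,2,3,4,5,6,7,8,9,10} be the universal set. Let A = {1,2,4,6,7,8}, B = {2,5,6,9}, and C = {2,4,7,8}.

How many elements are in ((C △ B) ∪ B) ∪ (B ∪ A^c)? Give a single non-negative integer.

C △ B = {4,5,6,7,8,9}
(C △ B) ∪ B = {2,4,5,6,7,8,9}
A^c = {3,5,9,10}
B ∪ A^c = {2,3,5,6,9,10}
((C △ B) ∪ B) ∪ (B ∪ A^c) = {2,3,4,5,6,7,8,9,10}
|((C △ B) ∪ B) ∪ (B ∪ A^c)| = 9

9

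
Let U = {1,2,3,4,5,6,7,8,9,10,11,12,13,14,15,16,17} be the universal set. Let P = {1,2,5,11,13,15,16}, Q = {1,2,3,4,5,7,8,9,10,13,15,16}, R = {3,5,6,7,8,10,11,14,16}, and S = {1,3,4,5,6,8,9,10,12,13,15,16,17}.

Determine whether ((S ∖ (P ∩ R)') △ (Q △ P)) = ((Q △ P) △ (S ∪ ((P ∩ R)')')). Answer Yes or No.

P ∩ R = {5,11,16}
(P ∩ R)' = {1,2,3,4,6,7,8,9,10,12,13,14,15,17}
S ∖ (P ∩ R)' = {5,16}
Q △ P = {3,4,7,8,9,10,11}
(S ∖ (P ∩ R)') △ (Q △ P) = {3,4,5,7,8,9,10,11,16}
((P ∩ R)')' = {5,11,16}
S ∪ ((P ∩ R)')' = {1,3,4,5,6,8,9,10,11,12,13,15,16,17}
(Q △ P) △ (S ∪ ((P ∩ R)')') = {1,5,6,7,12,13,15,16,17}
1 ∈ (Q △ P) △ (S ∪ ((P ∩ R)')') but 1 ∉ (S ∖ (P ∩ R)') △ (Q △ P), so they differ.

No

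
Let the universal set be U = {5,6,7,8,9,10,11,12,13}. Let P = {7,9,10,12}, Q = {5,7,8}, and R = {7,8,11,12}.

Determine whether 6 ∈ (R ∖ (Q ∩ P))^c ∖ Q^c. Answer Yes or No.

6 ∉ Q and 6 ∉ P, so 6 ∉ Q ∩ P
6 ∉ R and 6 ∉ (Q ∩ P), so 6 ∉ R ∖ (Q ∩ P)
6 ∈ (R ∖ (Q ∩ P))^c since 6 ∉ (R ∖ (Q ∩ P))
6 ∉ Q, so 6 ∈ Q^c
6 ∈ (R ∖ (Q ∩ P))^c and 6 ∈ Q^c, so 6 ∉ (R ∖ (Q ∩ P))^c ∖ Q^c

No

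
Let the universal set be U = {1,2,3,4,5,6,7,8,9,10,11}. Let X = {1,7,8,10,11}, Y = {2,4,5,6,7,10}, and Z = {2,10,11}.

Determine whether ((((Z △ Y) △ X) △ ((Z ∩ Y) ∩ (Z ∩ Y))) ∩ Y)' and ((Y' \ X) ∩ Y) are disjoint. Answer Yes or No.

Yes

Z △ Y = {4,5,6,7,11}
(Z △ Y) △ X = {1,4,5,6,8,10}
Z ∩ Y = {2,10}
(Z ∩ Y) ∩ (Z ∩ Y) = {2,10}
((Z △ Y) △ X) △ ((Z ∩ Y) ∩ (Z ∩ Y)) = {1,2,4,5,6,8}
(((Z △ Y) △ X) △ ((Z ∩ Y) ∩ (Z ∩ Y))) ∩ Y = {2,4,5,6}
((((Z △ Y) △ X) △ ((Z ∩ Y) ∩ (Z ∩ Y))) ∩ Y)' = {1,3,7,8,9,10,11}
Y' = {1,3,8,9,11}
Y' \ X = {3,9}
(Y' \ X) ∩ Y = {}
{1,3,7,8,9,10,11} and {} share no elements.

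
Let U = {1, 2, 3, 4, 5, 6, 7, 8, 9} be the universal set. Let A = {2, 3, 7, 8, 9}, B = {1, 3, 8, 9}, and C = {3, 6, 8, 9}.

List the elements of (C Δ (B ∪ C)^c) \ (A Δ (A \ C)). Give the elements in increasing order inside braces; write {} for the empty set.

B ∪ C = {1, 3, 6, 8, 9}
(B ∪ C)^c = {2, 4, 5, 7}
C Δ (B ∪ C)^c = {2, 3, 4, 5, 6, 7, 8, 9}
A \ C = {2, 7}
A Δ (A \ C) = {3, 8, 9}
(C Δ (B ∪ C)^c) \ (A Δ (A \ C)) = {2, 4, 5, 6, 7}

{2, 4, 5, 6, 7}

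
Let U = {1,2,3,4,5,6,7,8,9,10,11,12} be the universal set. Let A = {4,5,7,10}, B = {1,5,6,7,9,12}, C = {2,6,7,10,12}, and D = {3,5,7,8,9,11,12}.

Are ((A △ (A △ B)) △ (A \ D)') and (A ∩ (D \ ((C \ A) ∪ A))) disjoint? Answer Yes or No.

Yes

A △ B = {1,4,6,9,10,12}
A △ (A △ B) = {1,5,6,7,9,12}
A \ D = {4,10}
(A \ D)' = {1,2,3,5,6,7,8,9,11,12}
(A △ (A △ B)) △ (A \ D)' = {2,3,8,11}
C \ A = {2,6,12}
(C \ A) ∪ A = {2,4,5,6,7,10,12}
D \ ((C \ A) ∪ A) = {3,8,9,11}
A ∩ (D \ ((C \ A) ∪ A)) = {}
{2,3,8,11} and {} share no elements.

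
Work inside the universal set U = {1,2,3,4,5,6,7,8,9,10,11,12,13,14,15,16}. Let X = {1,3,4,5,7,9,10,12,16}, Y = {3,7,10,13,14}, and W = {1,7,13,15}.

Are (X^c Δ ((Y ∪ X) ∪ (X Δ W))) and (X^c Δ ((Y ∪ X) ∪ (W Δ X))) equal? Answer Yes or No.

Yes

X^c = {2,6,8,11,13,14,15}
Y ∪ X = {1,3,4,5,7,9,10,12,13,14,16}
X Δ W = {3,4,5,9,10,12,13,15,16}
(Y ∪ X) ∪ (X Δ W) = {1,3,4,5,7,9,10,12,13,14,15,16}
X^c Δ ((Y ∪ X) ∪ (X Δ W)) = {1,2,3,4,5,6,7,8,9,10,11,12,16}
W Δ X = {3,4,5,9,10,12,13,15,16}
(Y ∪ X) ∪ (W Δ X) = {1,3,4,5,7,9,10,12,13,14,15,16}
X^c Δ ((Y ∪ X) ∪ (W Δ X)) = {1,2,3,4,5,6,7,8,9,10,11,12,16}
Both equal {1,2,3,4,5,6,7,8,9,10,11,12,16}, so X^c Δ ((Y ∪ X) ∪ (X Δ W)) = X^c Δ ((Y ∪ X) ∪ (W Δ X)).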